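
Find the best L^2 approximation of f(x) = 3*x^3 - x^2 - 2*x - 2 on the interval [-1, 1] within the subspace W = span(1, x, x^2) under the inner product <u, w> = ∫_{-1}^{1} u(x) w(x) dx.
g(x) = -x^2 - x/5 - 2

The best approximation g ∈ W is the orthogonal projection of f onto W. Writing g = a_0 + a_1 x + a_2 x^2, the coefficients solve the normal equations G · a = b where
  G_{ij} = <φ_i, φ_j> and b_i = <f, φ_i>, with φ_0 = 1, φ_1 = x, φ_2 = x^2.
G =
  [2, 0, 2/3]
  [0, 2/3, 0]
  [2/3, 0, 2/5],
b = (-14/3, -2/15, -26/15).
Solving gives a_0 = -2, a_1 = -1/5, a_2 = -1, so
  g(x) = -x^2 - x/5 - 2.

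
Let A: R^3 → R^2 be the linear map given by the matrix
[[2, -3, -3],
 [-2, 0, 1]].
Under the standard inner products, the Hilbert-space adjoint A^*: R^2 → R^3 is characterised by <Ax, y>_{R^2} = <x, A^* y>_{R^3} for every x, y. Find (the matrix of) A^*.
A^* = A^T =
[[2, -2],
 [-3, 0],
 [-3, 1]]

For real matrices with standard dot products, the defining identity <Ax, y> = <x, A^* y> gives (Ax)^T y = x^T (A^*) y, i.e. x^T A^T y = x^T (A^*) y. Since this holds for all x, y, we must have A^* = A^T. Therefore
A^* =
[[2, -2],
 [-3, 0],
 [-3, 1]].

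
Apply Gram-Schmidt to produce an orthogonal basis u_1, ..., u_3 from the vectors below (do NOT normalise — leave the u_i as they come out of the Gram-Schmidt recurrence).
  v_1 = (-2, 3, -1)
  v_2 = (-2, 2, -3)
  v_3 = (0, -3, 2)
Orthogonal basis:
  u_1 = (-2, 3, -1)
  u_2 = (-1/7, -11/14, -29/14)
  u_3 = (-112/69, -64/69, 32/69)

Apply the Gram-Schmidt recurrence
  u_1 = v_1
  u_i = v_i − Σ_{j<i} ((v_i · u_j) / (u_j · u_j)) · u_j.

Step by step this gives:
  u_1 = (-2, 3, -1)
  u_2 = (-1/7, -11/14, -29/14)
  u_3 = (-112/69, -64/69, 32/69)

Orthogonality check:
  u_2 · u_1 = 0 (should be 0)
  u_3 · u_1 = 0 (should be 0)
  u_3 · u_2 = 0 (should be 0)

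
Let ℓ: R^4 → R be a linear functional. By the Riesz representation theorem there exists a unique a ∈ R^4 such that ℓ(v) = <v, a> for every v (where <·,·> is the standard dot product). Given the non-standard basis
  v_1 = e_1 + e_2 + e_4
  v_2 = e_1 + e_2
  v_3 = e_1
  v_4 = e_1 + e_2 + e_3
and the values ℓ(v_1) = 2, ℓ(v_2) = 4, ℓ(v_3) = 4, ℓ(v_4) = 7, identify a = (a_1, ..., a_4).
a = (4, 0, 3, -2)

Write a = (a_1, ..., a_4) in the standard basis. For each basis vector v_i, ℓ(v_i) = <v_i, a> is a linear equation in the a_j's. Collect the n equations into a matrix system V a = ℓ, where row i of V is v_i (expressed in the standard basis). Since V is invertible (lower-triangular with 1s on the diagonal, up to permutation), solve by back-substitution:
  V =
[[1, 1, 0, 1],
 [1, 1, 0, 0],
 [1, 0, 0, 0],
 [1, 1, 1, 0]]
  V a = (2, 4, 4, 7)
Solving gives a = (4, 0, 3, -2).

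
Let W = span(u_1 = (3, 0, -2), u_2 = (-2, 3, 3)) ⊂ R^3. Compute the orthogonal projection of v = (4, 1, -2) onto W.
proj_W(v) = (281/71, 147/142, -293/142)

Set up U = [u_1 | ... | u_2] ∈ R^(3×2). The projector onto W = col(U) is P = U (U^T U)^(-1) U^T.
Compute U^T U =
  [13, -12]
  [-12, 22],
and U^T v = (16, -11).
Solve U^T U · c = U^T v for the coefficients: c = (110/71, 49/142). The projection is proj_W(v) = U c.
Check: (v - proj_W(v)) · u_1 = 0  (should be 0).
Check: (v - proj_W(v)) · u_2 = 0  (should be 0).
Result: proj_W(v) = (281/71, 147/142, -293/142).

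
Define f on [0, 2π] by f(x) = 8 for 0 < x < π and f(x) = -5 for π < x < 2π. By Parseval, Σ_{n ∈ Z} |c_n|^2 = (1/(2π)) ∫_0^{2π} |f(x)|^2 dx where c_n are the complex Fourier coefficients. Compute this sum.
Σ |c_n|^2 = 89/2

Parseval equates the L^2 energy of f (normalised by 1/(2π)) with the ℓ^2 sum of its Fourier coefficients: (1/(2π)) ∫_0^{2π} |f|^2 = Σ |c_n|^2.
Compute the left side: (1/(2π)) [∫_0^π 8^2 dx + ∫_π^{2π} (-5)^2 dx] = (1/(2π)) · (64π + 25π) = (64 + 25)/2 = 89/2.
So Σ_{n ∈ Z} |c_n|^2 = 89/2.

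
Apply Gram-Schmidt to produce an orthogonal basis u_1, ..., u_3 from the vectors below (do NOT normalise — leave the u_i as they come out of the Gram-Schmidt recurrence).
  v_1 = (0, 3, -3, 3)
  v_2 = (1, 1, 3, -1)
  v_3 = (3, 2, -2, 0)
Orthogonal basis:
  u_1 = (0, 3, -3, 3)
  u_2 = (1, 2, 2, 0)
  u_3 = (8/3, 0, -4/3, -4/3)

Apply the Gram-Schmidt recurrence
  u_1 = v_1
  u_i = v_i − Σ_{j<i} ((v_i · u_j) / (u_j · u_j)) · u_j.

Step by step this gives:
  u_1 = (0, 3, -3, 3)
  u_2 = (1, 2, 2, 0)
  u_3 = (8/3, 0, -4/3, -4/3)

Orthogonality check:
  u_2 · u_1 = 0 (should be 0)
  u_3 · u_1 = 0 (should be 0)
  u_3 · u_2 = 0 (should be 0)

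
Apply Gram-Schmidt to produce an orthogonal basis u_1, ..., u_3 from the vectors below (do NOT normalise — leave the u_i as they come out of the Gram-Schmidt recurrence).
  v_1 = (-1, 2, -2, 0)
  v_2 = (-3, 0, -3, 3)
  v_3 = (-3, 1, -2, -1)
Orthogonal basis:
  u_1 = (-1, 2, -2, 0)
  u_2 = (-2, -2, -1, 3)
  u_3 = (-5/3, -2/3, 1/6, -3/2)

Apply the Gram-Schmidt recurrence
  u_1 = v_1
  u_i = v_i − Σ_{j<i} ((v_i · u_j) / (u_j · u_j)) · u_j.

Step by step this gives:
  u_1 = (-1, 2, -2, 0)
  u_2 = (-2, -2, -1, 3)
  u_3 = (-5/3, -2/3, 1/6, -3/2)

Orthogonality check:
  u_2 · u_1 = 0 (should be 0)
  u_3 · u_1 = 0 (should be 0)
  u_3 · u_2 = 0 (should be 0)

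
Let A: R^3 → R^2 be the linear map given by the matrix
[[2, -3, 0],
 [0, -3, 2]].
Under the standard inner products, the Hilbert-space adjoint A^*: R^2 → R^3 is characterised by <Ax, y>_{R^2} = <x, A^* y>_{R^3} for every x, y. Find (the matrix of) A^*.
A^* = A^T =
[[2, 0],
 [-3, -3],
 [0, 2]]

For real matrices with standard dot products, the defining identity <Ax, y> = <x, A^* y> gives (Ax)^T y = x^T (A^*) y, i.e. x^T A^T y = x^T (A^*) y. Since this holds for all x, y, we must have A^* = A^T. Therefore
A^* =
[[2, 0],
 [-3, -3],
 [0, 2]].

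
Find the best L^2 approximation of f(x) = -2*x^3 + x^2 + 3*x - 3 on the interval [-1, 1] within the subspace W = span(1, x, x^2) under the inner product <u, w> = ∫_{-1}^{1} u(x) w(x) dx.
g(x) = x^2 + 9*x/5 - 3

The best approximation g ∈ W is the orthogonal projection of f onto W. Writing g = a_0 + a_1 x + a_2 x^2, the coefficients solve the normal equations G · a = b where
  G_{ij} = <φ_i, φ_j> and b_i = <f, φ_i>, with φ_0 = 1, φ_1 = x, φ_2 = x^2.
G =
  [2, 0, 2/3]
  [0, 2/3, 0]
  [2/3, 0, 2/5],
b = (-16/3, 6/5, -8/5).
Solving gives a_0 = -3, a_1 = 9/5, a_2 = 1, so
  g(x) = x^2 + 9*x/5 - 3.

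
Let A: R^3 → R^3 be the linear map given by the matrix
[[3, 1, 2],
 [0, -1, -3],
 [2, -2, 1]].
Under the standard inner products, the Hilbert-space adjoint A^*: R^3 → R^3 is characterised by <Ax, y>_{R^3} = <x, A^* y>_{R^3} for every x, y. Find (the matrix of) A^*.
A^* = A^T =
[[3, 0, 2],
 [1, -1, -2],
 [2, -3, 1]]

For real matrices with standard dot products, the defining identity <Ax, y> = <x, A^* y> gives (Ax)^T y = x^T (A^*) y, i.e. x^T A^T y = x^T (A^*) y. Since this holds for all x, y, we must have A^* = A^T. Therefore
A^* =
[[3, 0, 2],
 [1, -1, -2],
 [2, -3, 1]].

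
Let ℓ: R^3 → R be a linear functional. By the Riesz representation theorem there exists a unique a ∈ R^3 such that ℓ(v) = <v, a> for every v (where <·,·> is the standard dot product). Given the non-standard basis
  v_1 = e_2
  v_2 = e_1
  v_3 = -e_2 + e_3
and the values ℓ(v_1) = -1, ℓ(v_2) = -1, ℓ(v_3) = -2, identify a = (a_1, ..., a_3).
a = (-1, -1, -3)

Write a = (a_1, ..., a_3) in the standard basis. For each basis vector v_i, ℓ(v_i) = <v_i, a> is a linear equation in the a_j's. Collect the n equations into a matrix system V a = ℓ, where row i of V is v_i (expressed in the standard basis). Since V is invertible (lower-triangular with 1s on the diagonal, up to permutation), solve by back-substitution:
  V =
[[0, 1, 0],
 [1, 0, 0],
 [0, -1, 1]]
  V a = (-1, -1, -2)
Solving gives a = (-1, -1, -3).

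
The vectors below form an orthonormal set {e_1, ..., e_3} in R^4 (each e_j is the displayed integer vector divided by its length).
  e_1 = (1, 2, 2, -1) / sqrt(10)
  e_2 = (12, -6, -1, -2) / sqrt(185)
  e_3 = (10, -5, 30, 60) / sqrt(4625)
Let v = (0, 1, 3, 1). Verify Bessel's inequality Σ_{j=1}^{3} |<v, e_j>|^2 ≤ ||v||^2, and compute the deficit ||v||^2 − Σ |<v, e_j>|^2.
Σ |<v, e_j>|^2 = 101/10; ||v||^2 = 11; deficit = 9/10

Write each e_j = u_j / sqrt(<u_j, u_j>) where u_j is the displayed integer vector. Then <v, e_j> = <v, u_j> / sqrt(<u_j, u_j>), so |<v, e_j>|^2 = <v, u_j>^2 / <u_j, u_j>.
Coefficients: <v, e_1> = 7/sqrt(10), <v, e_2> = -11/sqrt(185), <v, e_3> = 145/sqrt(4625).
Square and sum: Σ |<v, e_j>|^2 = 101/10.
Compute ||v||^2 = v·v = 11.
Deficit = 11 − 101/10 = 9/10 ≥ 0, confirming Bessel's inequality. (The deficit equals ||v − Σ <v,e_j> e_j||^2, the squared distance from v to span{e_j}.)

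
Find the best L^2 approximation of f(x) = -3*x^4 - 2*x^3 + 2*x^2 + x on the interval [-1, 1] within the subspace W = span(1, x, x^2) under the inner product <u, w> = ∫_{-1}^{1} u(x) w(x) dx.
g(x) = -4*x^2/7 - x/5 + 9/35

The best approximation g ∈ W is the orthogonal projection of f onto W. Writing g = a_0 + a_1 x + a_2 x^2, the coefficients solve the normal equations G · a = b where
  G_{ij} = <φ_i, φ_j> and b_i = <f, φ_i>, with φ_0 = 1, φ_1 = x, φ_2 = x^2.
G =
  [2, 0, 2/3]
  [0, 2/3, 0]
  [2/3, 0, 2/5],
b = (2/15, -2/15, -2/35).
Solving gives a_0 = 9/35, a_1 = -1/5, a_2 = -4/7, so
  g(x) = -4*x^2/7 - x/5 + 9/35.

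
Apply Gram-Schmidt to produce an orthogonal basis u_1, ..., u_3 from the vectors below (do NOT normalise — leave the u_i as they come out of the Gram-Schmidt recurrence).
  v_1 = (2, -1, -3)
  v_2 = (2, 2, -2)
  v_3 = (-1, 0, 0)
Orthogonal basis:
  u_1 = (2, -1, -3)
  u_2 = (6/7, 18/7, -2/7)
  u_3 = (-8/13, 2/13, -6/13)

Apply the Gram-Schmidt recurrence
  u_1 = v_1
  u_i = v_i − Σ_{j<i} ((v_i · u_j) / (u_j · u_j)) · u_j.

Step by step this gives:
  u_1 = (2, -1, -3)
  u_2 = (6/7, 18/7, -2/7)
  u_3 = (-8/13, 2/13, -6/13)

Orthogonality check:
  u_2 · u_1 = 0 (should be 0)
  u_3 · u_1 = 0 (should be 0)
  u_3 · u_2 = 0 (should be 0)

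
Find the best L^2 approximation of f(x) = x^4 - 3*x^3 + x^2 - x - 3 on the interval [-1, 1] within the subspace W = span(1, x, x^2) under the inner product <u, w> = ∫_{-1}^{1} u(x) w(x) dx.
g(x) = 13*x^2/7 - 14*x/5 - 108/35

The best approximation g ∈ W is the orthogonal projection of f onto W. Writing g = a_0 + a_1 x + a_2 x^2, the coefficients solve the normal equations G · a = b where
  G_{ij} = <φ_i, φ_j> and b_i = <f, φ_i>, with φ_0 = 1, φ_1 = x, φ_2 = x^2.
G =
  [2, 0, 2/3]
  [0, 2/3, 0]
  [2/3, 0, 2/5],
b = (-74/15, -28/15, -46/35).
Solving gives a_0 = -108/35, a_1 = -14/5, a_2 = 13/7, so
  g(x) = 13*x^2/7 - 14*x/5 - 108/35.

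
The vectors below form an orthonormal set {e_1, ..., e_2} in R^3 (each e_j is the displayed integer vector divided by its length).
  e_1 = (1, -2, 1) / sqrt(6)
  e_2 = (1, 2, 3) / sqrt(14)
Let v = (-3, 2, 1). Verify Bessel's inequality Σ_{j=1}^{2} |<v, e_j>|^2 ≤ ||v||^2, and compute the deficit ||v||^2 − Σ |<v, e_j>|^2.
Σ |<v, e_j>|^2 = 50/7; ||v||^2 = 14; deficit = 48/7

Write each e_j = u_j / sqrt(<u_j, u_j>) where u_j is the displayed integer vector. Then <v, e_j> = <v, u_j> / sqrt(<u_j, u_j>), so |<v, e_j>|^2 = <v, u_j>^2 / <u_j, u_j>.
Coefficients: <v, e_1> = -6/sqrt(6), <v, e_2> = 4/sqrt(14).
Square and sum: Σ |<v, e_j>|^2 = 50/7.
Compute ||v||^2 = v·v = 14.
Deficit = 14 − 50/7 = 48/7 ≥ 0, confirming Bessel's inequality. (The deficit equals ||v − Σ <v,e_j> e_j||^2, the squared distance from v to span{e_j}.)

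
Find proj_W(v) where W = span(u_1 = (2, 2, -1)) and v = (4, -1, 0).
proj_W(v) = (4/3, 4/3, -2/3)

Set up U = [u_1 | ... | u_1] ∈ R^(3×1). The projector onto W = col(U) is P = U (U^T U)^(-1) U^T.
Compute U^T U =
  [9],
and U^T v = (6).
Solve U^T U · c = U^T v for the coefficients: c = (2/3). The projection is proj_W(v) = U c.
Check: (v - proj_W(v)) · u_1 = 0  (should be 0).
Result: proj_W(v) = (4/3, 4/3, -2/3).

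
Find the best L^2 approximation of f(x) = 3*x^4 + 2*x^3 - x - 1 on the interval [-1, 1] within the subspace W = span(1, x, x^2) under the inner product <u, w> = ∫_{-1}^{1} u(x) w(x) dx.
g(x) = 18*x^2/7 + x/5 - 44/35

The best approximation g ∈ W is the orthogonal projection of f onto W. Writing g = a_0 + a_1 x + a_2 x^2, the coefficients solve the normal equations G · a = b where
  G_{ij} = <φ_i, φ_j> and b_i = <f, φ_i>, with φ_0 = 1, φ_1 = x, φ_2 = x^2.
G =
  [2, 0, 2/3]
  [0, 2/3, 0]
  [2/3, 0, 2/5],
b = (-4/5, 2/15, 4/21).
Solving gives a_0 = -44/35, a_1 = 1/5, a_2 = 18/7, so
  g(x) = 18*x^2/7 + x/5 - 44/35.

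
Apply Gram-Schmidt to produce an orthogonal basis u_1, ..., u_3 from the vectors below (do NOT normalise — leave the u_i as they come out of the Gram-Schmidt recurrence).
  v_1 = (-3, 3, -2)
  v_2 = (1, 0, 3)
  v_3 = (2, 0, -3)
Orthogonal basis:
  u_1 = (-3, 3, -2)
  u_2 = (-5/22, 27/22, 24/11)
  u_3 = (243/139, 189/139, -81/139)

Apply the Gram-Schmidt recurrence
  u_1 = v_1
  u_i = v_i − Σ_{j<i} ((v_i · u_j) / (u_j · u_j)) · u_j.

Step by step this gives:
  u_1 = (-3, 3, -2)
  u_2 = (-5/22, 27/22, 24/11)
  u_3 = (243/139, 189/139, -81/139)

Orthogonality check:
  u_2 · u_1 = 0 (should be 0)
  u_3 · u_1 = 0 (should be 0)
  u_3 · u_2 = 0 (should be 0)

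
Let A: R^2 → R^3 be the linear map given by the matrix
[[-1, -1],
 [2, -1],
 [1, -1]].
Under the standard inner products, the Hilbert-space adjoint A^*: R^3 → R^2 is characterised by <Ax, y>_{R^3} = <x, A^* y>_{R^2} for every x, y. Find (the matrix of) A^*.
A^* = A^T =
[[-1, 2, 1],
 [-1, -1, -1]]

For real matrices with standard dot products, the defining identity <Ax, y> = <x, A^* y> gives (Ax)^T y = x^T (A^*) y, i.e. x^T A^T y = x^T (A^*) y. Since this holds for all x, y, we must have A^* = A^T. Therefore
A^* =
[[-1, 2, 1],
 [-1, -1, -1]].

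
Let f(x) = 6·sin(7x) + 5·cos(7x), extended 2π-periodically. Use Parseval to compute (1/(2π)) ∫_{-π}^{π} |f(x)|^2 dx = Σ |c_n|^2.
Σ |c_n|^2 = 61/2

Expand |f|^2 and use orthogonality of {sin(nx), cos(mx)} on [-π, π]:
  ∫_{-π}^{π} sin(nx)^2 dx = π, ∫ cos(mx)^2 dx = π, and cross terms integrate to 0.
So ∫_{-π}^{π} f(x)^2 dx = 6^2 · π + 5^2 · π = (36 + 25)π.
Divide by 2π: (36 + 25)/2 = 61/2.
By Parseval, this equals Σ |c_n|^2.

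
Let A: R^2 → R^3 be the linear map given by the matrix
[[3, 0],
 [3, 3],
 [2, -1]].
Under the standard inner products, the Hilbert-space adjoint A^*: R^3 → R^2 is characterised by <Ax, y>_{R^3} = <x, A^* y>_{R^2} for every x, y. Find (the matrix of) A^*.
A^* = A^T =
[[3, 3, 2],
 [0, 3, -1]]

For real matrices with standard dot products, the defining identity <Ax, y> = <x, A^* y> gives (Ax)^T y = x^T (A^*) y, i.e. x^T A^T y = x^T (A^*) y. Since this holds for all x, y, we must have A^* = A^T. Therefore
A^* =
[[3, 3, 2],
 [0, 3, -1]].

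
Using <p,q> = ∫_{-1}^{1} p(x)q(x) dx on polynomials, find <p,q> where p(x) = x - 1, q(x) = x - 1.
<p,q> = 8/3

Expand the product: p(x)·q(x) = x^2 - 2*x + 1.
∫_{-1}^{1} of each monomial x^k gives [2/(k+1) if k even, 0 if k odd]. Integrating term-by-term (or equivalently evaluating the antiderivative F(x) = x^3/3 - x^2 + x at the endpoints):
  F(1) − F(−1) = 1/3 − (-7/3) = 8/3.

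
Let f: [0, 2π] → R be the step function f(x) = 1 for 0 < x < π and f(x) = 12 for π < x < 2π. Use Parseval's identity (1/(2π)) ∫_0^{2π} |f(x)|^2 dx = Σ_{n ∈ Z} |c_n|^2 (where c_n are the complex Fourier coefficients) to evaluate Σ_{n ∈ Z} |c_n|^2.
Σ |c_n|^2 = 145/2

Parseval equates the L^2 energy of f (normalised by 1/(2π)) with the ℓ^2 sum of its Fourier coefficients: (1/(2π)) ∫_0^{2π} |f|^2 = Σ |c_n|^2.
Compute the left side: (1/(2π)) [∫_0^π 1^2 dx + ∫_π^{2π} 12^2 dx] = (1/(2π)) · (1π + 144π) = (1 + 144)/2 = 145/2.
So Σ_{n ∈ Z} |c_n|^2 = 145/2.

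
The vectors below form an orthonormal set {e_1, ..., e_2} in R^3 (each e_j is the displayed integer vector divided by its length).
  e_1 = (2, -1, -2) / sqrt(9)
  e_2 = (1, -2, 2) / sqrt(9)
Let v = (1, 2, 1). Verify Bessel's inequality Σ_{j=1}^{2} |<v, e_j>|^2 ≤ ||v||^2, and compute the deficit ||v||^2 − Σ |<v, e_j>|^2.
Σ |<v, e_j>|^2 = 5/9; ||v||^2 = 6; deficit = 49/9

Write each e_j = u_j / sqrt(<u_j, u_j>) where u_j is the displayed integer vector. Then <v, e_j> = <v, u_j> / sqrt(<u_j, u_j>), so |<v, e_j>|^2 = <v, u_j>^2 / <u_j, u_j>.
Coefficients: <v, e_1> = -2/sqrt(9), <v, e_2> = -1/sqrt(9).
Square and sum: Σ |<v, e_j>|^2 = 5/9.
Compute ||v||^2 = v·v = 6.
Deficit = 6 − 5/9 = 49/9 ≥ 0, confirming Bessel's inequality. (The deficit equals ||v − Σ <v,e_j> e_j||^2, the squared distance from v to span{e_j}.)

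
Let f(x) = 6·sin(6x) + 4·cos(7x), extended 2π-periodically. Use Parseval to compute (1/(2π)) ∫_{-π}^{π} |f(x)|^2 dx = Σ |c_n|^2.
Σ |c_n|^2 = 26

Expand |f|^2 and use orthogonality of {sin(nx), cos(mx)} on [-π, π]:
  ∫_{-π}^{π} sin(nx)^2 dx = π, ∫ cos(mx)^2 dx = π, and cross terms integrate to 0.
So ∫_{-π}^{π} f(x)^2 dx = 6^2 · π + 4^2 · π = (36 + 16)π.
Divide by 2π: (36 + 16)/2 = 26.
By Parseval, this equals Σ |c_n|^2.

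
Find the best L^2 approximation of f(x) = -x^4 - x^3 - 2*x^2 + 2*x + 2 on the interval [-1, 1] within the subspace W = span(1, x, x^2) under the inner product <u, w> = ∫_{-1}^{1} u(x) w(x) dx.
g(x) = -20*x^2/7 + 7*x/5 + 73/35

The best approximation g ∈ W is the orthogonal projection of f onto W. Writing g = a_0 + a_1 x + a_2 x^2, the coefficients solve the normal equations G · a = b where
  G_{ij} = <φ_i, φ_j> and b_i = <f, φ_i>, with φ_0 = 1, φ_1 = x, φ_2 = x^2.
G =
  [2, 0, 2/3]
  [0, 2/3, 0]
  [2/3, 0, 2/5],
b = (34/15, 14/15, 26/105).
Solving gives a_0 = 73/35, a_1 = 7/5, a_2 = -20/7, so
  g(x) = -20*x^2/7 + 7*x/5 + 73/35.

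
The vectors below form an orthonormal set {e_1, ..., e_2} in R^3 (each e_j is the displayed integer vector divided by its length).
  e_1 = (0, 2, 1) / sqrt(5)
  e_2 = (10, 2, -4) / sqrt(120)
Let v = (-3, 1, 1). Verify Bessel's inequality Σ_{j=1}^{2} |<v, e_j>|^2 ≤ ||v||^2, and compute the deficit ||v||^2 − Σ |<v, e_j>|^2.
Σ |<v, e_j>|^2 = 31/3; ||v||^2 = 11; deficit = 2/3

Write each e_j = u_j / sqrt(<u_j, u_j>) where u_j is the displayed integer vector. Then <v, e_j> = <v, u_j> / sqrt(<u_j, u_j>), so |<v, e_j>|^2 = <v, u_j>^2 / <u_j, u_j>.
Coefficients: <v, e_1> = 3/sqrt(5), <v, e_2> = -32/sqrt(120).
Square and sum: Σ |<v, e_j>|^2 = 31/3.
Compute ||v||^2 = v·v = 11.
Deficit = 11 − 31/3 = 2/3 ≥ 0, confirming Bessel's inequality. (The deficit equals ||v − Σ <v,e_j> e_j||^2, the squared distance from v to span{e_j}.)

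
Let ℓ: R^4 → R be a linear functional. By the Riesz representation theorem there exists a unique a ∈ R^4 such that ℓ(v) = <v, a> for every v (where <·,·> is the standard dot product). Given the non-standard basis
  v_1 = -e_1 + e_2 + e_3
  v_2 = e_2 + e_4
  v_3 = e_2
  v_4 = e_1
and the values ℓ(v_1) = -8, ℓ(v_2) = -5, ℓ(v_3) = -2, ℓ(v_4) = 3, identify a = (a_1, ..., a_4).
a = (3, -2, -3, -3)

Write a = (a_1, ..., a_4) in the standard basis. For each basis vector v_i, ℓ(v_i) = <v_i, a> is a linear equation in the a_j's. Collect the n equations into a matrix system V a = ℓ, where row i of V is v_i (expressed in the standard basis). Since V is invertible (lower-triangular with 1s on the diagonal, up to permutation), solve by back-substitution:
  V =
[[-1, 1, 1, 0],
 [0, 1, 0, 1],
 [0, 1, 0, 0],
 [1, 0, 0, 0]]
  V a = (-8, -5, -2, 3)
Solving gives a = (3, -2, -3, -3).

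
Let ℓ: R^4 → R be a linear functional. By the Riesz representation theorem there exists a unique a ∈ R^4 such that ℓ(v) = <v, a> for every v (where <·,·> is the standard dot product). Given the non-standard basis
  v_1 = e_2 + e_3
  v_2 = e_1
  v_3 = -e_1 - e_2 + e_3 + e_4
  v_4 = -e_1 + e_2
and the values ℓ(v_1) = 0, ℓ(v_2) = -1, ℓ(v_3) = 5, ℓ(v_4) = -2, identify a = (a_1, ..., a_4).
a = (-1, -3, 3, -2)

Write a = (a_1, ..., a_4) in the standard basis. For each basis vector v_i, ℓ(v_i) = <v_i, a> is a linear equation in the a_j's. Collect the n equations into a matrix system V a = ℓ, where row i of V is v_i (expressed in the standard basis). Since V is invertible (lower-triangular with 1s on the diagonal, up to permutation), solve by back-substitution:
  V =
[[0, 1, 1, 0],
 [1, 0, 0, 0],
 [-1, -1, 1, 1],
 [-1, 1, 0, 0]]
  V a = (0, -1, 5, -2)
Solving gives a = (-1, -3, 3, -2).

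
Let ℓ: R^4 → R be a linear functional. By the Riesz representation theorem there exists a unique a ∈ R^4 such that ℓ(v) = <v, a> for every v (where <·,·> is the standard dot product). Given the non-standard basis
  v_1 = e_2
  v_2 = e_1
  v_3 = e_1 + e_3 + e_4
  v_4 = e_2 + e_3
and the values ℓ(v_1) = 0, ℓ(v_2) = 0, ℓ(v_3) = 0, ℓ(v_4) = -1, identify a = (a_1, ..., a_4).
a = (0, 0, -1, 1)

Write a = (a_1, ..., a_4) in the standard basis. For each basis vector v_i, ℓ(v_i) = <v_i, a> is a linear equation in the a_j's. Collect the n equations into a matrix system V a = ℓ, where row i of V is v_i (expressed in the standard basis). Since V is invertible (lower-triangular with 1s on the diagonal, up to permutation), solve by back-substitution:
  V =
[[0, 1, 0, 0],
 [1, 0, 0, 0],
 [1, 0, 1, 1],
 [0, 1, 1, 0]]
  V a = (0, 0, 0, -1)
Solving gives a = (0, 0, -1, 1).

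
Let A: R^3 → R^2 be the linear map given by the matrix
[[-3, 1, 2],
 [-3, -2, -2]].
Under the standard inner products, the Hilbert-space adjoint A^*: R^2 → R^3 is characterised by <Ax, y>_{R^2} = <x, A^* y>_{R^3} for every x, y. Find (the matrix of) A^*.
A^* = A^T =
[[-3, -3],
 [1, -2],
 [2, -2]]

For real matrices with standard dot products, the defining identity <Ax, y> = <x, A^* y> gives (Ax)^T y = x^T (A^*) y, i.e. x^T A^T y = x^T (A^*) y. Since this holds for all x, y, we must have A^* = A^T. Therefore
A^* =
[[-3, -3],
 [1, -2],
 [2, -2]].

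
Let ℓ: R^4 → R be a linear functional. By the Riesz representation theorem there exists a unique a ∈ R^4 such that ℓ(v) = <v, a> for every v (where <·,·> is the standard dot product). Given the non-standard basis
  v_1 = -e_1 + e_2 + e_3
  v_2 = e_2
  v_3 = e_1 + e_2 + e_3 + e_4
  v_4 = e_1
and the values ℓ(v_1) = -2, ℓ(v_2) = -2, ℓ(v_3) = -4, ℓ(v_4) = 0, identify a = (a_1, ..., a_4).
a = (0, -2, 0, -2)

Write a = (a_1, ..., a_4) in the standard basis. For each basis vector v_i, ℓ(v_i) = <v_i, a> is a linear equation in the a_j's. Collect the n equations into a matrix system V a = ℓ, where row i of V is v_i (expressed in the standard basis). Since V is invertible (lower-triangular with 1s on the diagonal, up to permutation), solve by back-substitution:
  V =
[[-1, 1, 1, 0],
 [0, 1, 0, 0],
 [1, 1, 1, 1],
 [1, 0, 0, 0]]
  V a = (-2, -2, -4, 0)
Solving gives a = (0, -2, 0, -2).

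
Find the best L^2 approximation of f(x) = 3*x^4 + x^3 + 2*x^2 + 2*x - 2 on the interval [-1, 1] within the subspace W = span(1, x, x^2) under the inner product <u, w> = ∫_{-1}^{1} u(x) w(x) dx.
g(x) = 32*x^2/7 + 13*x/5 - 79/35

The best approximation g ∈ W is the orthogonal projection of f onto W. Writing g = a_0 + a_1 x + a_2 x^2, the coefficients solve the normal equations G · a = b where
  G_{ij} = <φ_i, φ_j> and b_i = <f, φ_i>, with φ_0 = 1, φ_1 = x, φ_2 = x^2.
G =
  [2, 0, 2/3]
  [0, 2/3, 0]
  [2/3, 0, 2/5],
b = (-22/15, 26/15, 34/105).
Solving gives a_0 = -79/35, a_1 = 13/5, a_2 = 32/7, so
  g(x) = 32*x^2/7 + 13*x/5 - 79/35.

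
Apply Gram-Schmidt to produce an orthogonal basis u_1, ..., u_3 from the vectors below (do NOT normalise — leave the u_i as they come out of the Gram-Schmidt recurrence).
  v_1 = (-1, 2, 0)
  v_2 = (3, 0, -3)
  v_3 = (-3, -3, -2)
Orthogonal basis:
  u_1 = (-1, 2, 0)
  u_2 = (12/5, 6/5, -3)
  u_3 = (-26/9, -13/9, -26/9)

Apply the Gram-Schmidt recurrence
  u_1 = v_1
  u_i = v_i − Σ_{j<i} ((v_i · u_j) / (u_j · u_j)) · u_j.

Step by step this gives:
  u_1 = (-1, 2, 0)
  u_2 = (12/5, 6/5, -3)
  u_3 = (-26/9, -13/9, -26/9)

Orthogonality check:
  u_2 · u_1 = 0 (should be 0)
  u_3 · u_1 = 0 (should be 0)
  u_3 · u_2 = 0 (should be 0)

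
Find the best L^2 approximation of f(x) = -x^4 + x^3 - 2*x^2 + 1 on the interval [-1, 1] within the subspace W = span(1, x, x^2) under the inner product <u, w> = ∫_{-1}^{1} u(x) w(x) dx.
g(x) = -20*x^2/7 + 3*x/5 + 38/35

The best approximation g ∈ W is the orthogonal projection of f onto W. Writing g = a_0 + a_1 x + a_2 x^2, the coefficients solve the normal equations G · a = b where
  G_{ij} = <φ_i, φ_j> and b_i = <f, φ_i>, with φ_0 = 1, φ_1 = x, φ_2 = x^2.
G =
  [2, 0, 2/3]
  [0, 2/3, 0]
  [2/3, 0, 2/5],
b = (4/15, 2/5, -44/105).
Solving gives a_0 = 38/35, a_1 = 3/5, a_2 = -20/7, so
  g(x) = -20*x^2/7 + 3*x/5 + 38/35.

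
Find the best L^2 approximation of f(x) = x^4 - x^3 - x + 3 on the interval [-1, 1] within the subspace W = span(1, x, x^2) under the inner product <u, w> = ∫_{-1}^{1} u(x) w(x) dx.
g(x) = 6*x^2/7 - 8*x/5 + 102/35

The best approximation g ∈ W is the orthogonal projection of f onto W. Writing g = a_0 + a_1 x + a_2 x^2, the coefficients solve the normal equations G · a = b where
  G_{ij} = <φ_i, φ_j> and b_i = <f, φ_i>, with φ_0 = 1, φ_1 = x, φ_2 = x^2.
G =
  [2, 0, 2/3]
  [0, 2/3, 0]
  [2/3, 0, 2/5],
b = (32/5, -16/15, 16/7).
Solving gives a_0 = 102/35, a_1 = -8/5, a_2 = 6/7, so
  g(x) = 6*x^2/7 - 8*x/5 + 102/35.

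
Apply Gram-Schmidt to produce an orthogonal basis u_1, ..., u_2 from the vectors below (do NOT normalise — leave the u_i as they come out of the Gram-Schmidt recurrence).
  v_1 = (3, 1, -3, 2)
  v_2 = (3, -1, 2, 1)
Orthogonal basis:
  u_1 = (3, 1, -3, 2)
  u_2 = (57/23, -27/23, 58/23, 15/23)

Apply the Gram-Schmidt recurrence
  u_1 = v_1
  u_i = v_i − Σ_{j<i} ((v_i · u_j) / (u_j · u_j)) · u_j.

Step by step this gives:
  u_1 = (3, 1, -3, 2)
  u_2 = (57/23, -27/23, 58/23, 15/23)

Orthogonality check:
  u_2 · u_1 = 0 (should be 0)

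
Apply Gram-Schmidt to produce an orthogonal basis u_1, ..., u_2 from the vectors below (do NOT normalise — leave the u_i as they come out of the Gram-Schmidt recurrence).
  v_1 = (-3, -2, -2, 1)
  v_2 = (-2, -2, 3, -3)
Orthogonal basis:
  u_1 = (-3, -2, -2, 1)
  u_2 = (-11/6, -17/9, 28/9, -55/18)

Apply the Gram-Schmidt recurrence
  u_1 = v_1
  u_i = v_i − Σ_{j<i} ((v_i · u_j) / (u_j · u_j)) · u_j.

Step by step this gives:
  u_1 = (-3, -2, -2, 1)
  u_2 = (-11/6, -17/9, 28/9, -55/18)

Orthogonality check:
  u_2 · u_1 = 0 (should be 0)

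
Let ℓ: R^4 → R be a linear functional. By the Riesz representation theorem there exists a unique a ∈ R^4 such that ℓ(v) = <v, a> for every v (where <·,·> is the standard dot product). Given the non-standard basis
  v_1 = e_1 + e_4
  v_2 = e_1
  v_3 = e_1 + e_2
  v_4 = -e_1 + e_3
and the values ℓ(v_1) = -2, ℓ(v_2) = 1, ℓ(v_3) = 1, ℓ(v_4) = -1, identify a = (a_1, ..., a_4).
a = (1, 0, 0, -3)

Write a = (a_1, ..., a_4) in the standard basis. For each basis vector v_i, ℓ(v_i) = <v_i, a> is a linear equation in the a_j's. Collect the n equations into a matrix system V a = ℓ, where row i of V is v_i (expressed in the standard basis). Since V is invertible (lower-triangular with 1s on the diagonal, up to permutation), solve by back-substitution:
  V =
[[1, 0, 0, 1],
 [1, 0, 0, 0],
 [1, 1, 0, 0],
 [-1, 0, 1, 0]]
  V a = (-2, 1, 1, -1)
Solving gives a = (1, 0, 0, -3).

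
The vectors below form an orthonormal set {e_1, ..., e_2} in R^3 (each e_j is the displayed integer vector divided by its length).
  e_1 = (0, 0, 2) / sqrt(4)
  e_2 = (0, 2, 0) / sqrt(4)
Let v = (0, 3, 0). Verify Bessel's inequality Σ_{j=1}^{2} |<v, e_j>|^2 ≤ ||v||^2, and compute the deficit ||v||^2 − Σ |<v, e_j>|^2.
Σ |<v, e_j>|^2 = 9; ||v||^2 = 9; deficit = 0

Write each e_j = u_j / sqrt(<u_j, u_j>) where u_j is the displayed integer vector. Then <v, e_j> = <v, u_j> / sqrt(<u_j, u_j>), so |<v, e_j>|^2 = <v, u_j>^2 / <u_j, u_j>.
Coefficients: <v, e_1> = 0/sqrt(4), <v, e_2> = 6/sqrt(4).
Square and sum: Σ |<v, e_j>|^2 = 9.
Compute ||v||^2 = v·v = 9.
Deficit = 9 − 9 = 0 ≥ 0, confirming Bessel's inequality. (The deficit equals ||v − Σ <v,e_j> e_j||^2, the squared distance from v to span{e_j}.)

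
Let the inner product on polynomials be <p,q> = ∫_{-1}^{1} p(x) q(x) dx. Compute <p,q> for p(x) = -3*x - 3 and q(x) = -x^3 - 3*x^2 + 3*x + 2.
<p,q> = -54/5

Expand the product: p(x)·q(x) = 3*x^4 + 12*x^3 - 15*x - 6.
∫_{-1}^{1} of each monomial x^k gives [2/(k+1) if k even, 0 if k odd]. Integrating term-by-term (or equivalently evaluating the antiderivative F(x) = 3*x^5/5 + 3*x^4 - 15*x^2/2 - 6*x at the endpoints):
  F(1) − F(−1) = -99/10 − (9/10) = -54/5.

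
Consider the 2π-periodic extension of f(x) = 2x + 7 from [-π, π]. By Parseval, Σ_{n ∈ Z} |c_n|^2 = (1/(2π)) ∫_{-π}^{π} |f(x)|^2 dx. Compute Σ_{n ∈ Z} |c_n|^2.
Σ |c_n|^2 = 4π^2/3 + 49

Expand and integrate term by term over [-π, π]:
  ∫ (2x)^2 dx = 4·(2π^3/3); ∫ 2·2·(7)·x dx = 0 (odd integrand); ∫ 7^2 dx = 49·2π.
So (1/(2π)) ∫_{-π}^{π} (2x + 7)^2 dx = 4π^2/3 + 49 = 4π^2/3 + 49.
Parseval ⇒ Σ |c_n|^2 = 4π^2/3 + 49.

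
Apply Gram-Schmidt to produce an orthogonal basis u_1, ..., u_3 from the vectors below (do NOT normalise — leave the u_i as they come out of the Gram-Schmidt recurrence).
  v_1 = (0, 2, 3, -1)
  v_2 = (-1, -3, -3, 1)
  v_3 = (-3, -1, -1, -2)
Orthogonal basis:
  u_1 = (0, 2, 3, -1)
  u_2 = (-1, -5/7, 3/7, -1/7)
  u_3 = (-11/12, 11/12, -5/4, -23/12)

Apply the Gram-Schmidt recurrence
  u_1 = v_1
  u_i = v_i − Σ_{j<i} ((v_i · u_j) / (u_j · u_j)) · u_j.

Step by step this gives:
  u_1 = (0, 2, 3, -1)
  u_2 = (-1, -5/7, 3/7, -1/7)
  u_3 = (-11/12, 11/12, -5/4, -23/12)

Orthogonality check:
  u_2 · u_1 = 0 (should be 0)
  u_3 · u_1 = 0 (should be 0)
  u_3 · u_2 = 0 (should be 0)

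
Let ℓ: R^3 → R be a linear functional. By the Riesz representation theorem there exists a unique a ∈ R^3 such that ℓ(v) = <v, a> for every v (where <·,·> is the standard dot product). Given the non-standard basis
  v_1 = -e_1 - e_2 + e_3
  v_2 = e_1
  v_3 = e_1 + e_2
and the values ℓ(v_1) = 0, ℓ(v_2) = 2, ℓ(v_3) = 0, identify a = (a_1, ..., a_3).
a = (2, -2, 0)

Write a = (a_1, ..., a_3) in the standard basis. For each basis vector v_i, ℓ(v_i) = <v_i, a> is a linear equation in the a_j's. Collect the n equations into a matrix system V a = ℓ, where row i of V is v_i (expressed in the standard basis). Since V is invertible (lower-triangular with 1s on the diagonal, up to permutation), solve by back-substitution:
  V =
[[-1, -1, 1],
 [1, 0, 0],
 [1, 1, 0]]
  V a = (0, 2, 0)
Solving gives a = (2, -2, 0).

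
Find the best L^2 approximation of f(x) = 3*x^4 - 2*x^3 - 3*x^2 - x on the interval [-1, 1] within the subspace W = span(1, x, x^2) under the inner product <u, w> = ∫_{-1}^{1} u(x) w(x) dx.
g(x) = -3*x^2/7 - 11*x/5 - 9/35

The best approximation g ∈ W is the orthogonal projection of f onto W. Writing g = a_0 + a_1 x + a_2 x^2, the coefficients solve the normal equations G · a = b where
  G_{ij} = <φ_i, φ_j> and b_i = <f, φ_i>, with φ_0 = 1, φ_1 = x, φ_2 = x^2.
G =
  [2, 0, 2/3]
  [0, 2/3, 0]
  [2/3, 0, 2/5],
b = (-4/5, -22/15, -12/35).
Solving gives a_0 = -9/35, a_1 = -11/5, a_2 = -3/7, so
  g(x) = -3*x^2/7 - 11*x/5 - 9/35.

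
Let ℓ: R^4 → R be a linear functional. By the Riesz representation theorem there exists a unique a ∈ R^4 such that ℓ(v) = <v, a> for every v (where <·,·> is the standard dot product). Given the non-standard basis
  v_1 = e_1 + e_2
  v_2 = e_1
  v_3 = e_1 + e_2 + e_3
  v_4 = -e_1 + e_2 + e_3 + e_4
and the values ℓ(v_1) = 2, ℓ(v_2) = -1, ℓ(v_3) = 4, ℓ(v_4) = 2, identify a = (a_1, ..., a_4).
a = (-1, 3, 2, -4)

Write a = (a_1, ..., a_4) in the standard basis. For each basis vector v_i, ℓ(v_i) = <v_i, a> is a linear equation in the a_j's. Collect the n equations into a matrix system V a = ℓ, where row i of V is v_i (expressed in the standard basis). Since V is invertible (lower-triangular with 1s on the diagonal, up to permutation), solve by back-substitution:
  V =
[[1, 1, 0, 0],
 [1, 0, 0, 0],
 [1, 1, 1, 0],
 [-1, 1, 1, 1]]
  V a = (2, -1, 4, 2)
Solving gives a = (-1, 3, 2, -4).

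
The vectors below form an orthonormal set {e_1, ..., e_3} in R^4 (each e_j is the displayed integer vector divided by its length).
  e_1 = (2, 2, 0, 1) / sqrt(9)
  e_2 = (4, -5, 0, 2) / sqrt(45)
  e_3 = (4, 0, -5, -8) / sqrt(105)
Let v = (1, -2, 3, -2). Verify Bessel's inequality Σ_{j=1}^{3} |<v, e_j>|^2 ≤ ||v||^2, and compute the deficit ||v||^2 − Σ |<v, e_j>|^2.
Σ |<v, e_j>|^2 = 89/21; ||v||^2 = 18; deficit = 289/21

Write each e_j = u_j / sqrt(<u_j, u_j>) where u_j is the displayed integer vector. Then <v, e_j> = <v, u_j> / sqrt(<u_j, u_j>), so |<v, e_j>|^2 = <v, u_j>^2 / <u_j, u_j>.
Coefficients: <v, e_1> = -4/sqrt(9), <v, e_2> = 10/sqrt(45), <v, e_3> = 5/sqrt(105).
Square and sum: Σ |<v, e_j>|^2 = 89/21.
Compute ||v||^2 = v·v = 18.
Deficit = 18 − 89/21 = 289/21 ≥ 0, confirming Bessel's inequality. (The deficit equals ||v − Σ <v,e_j> e_j||^2, the squared distance from v to span{e_j}.)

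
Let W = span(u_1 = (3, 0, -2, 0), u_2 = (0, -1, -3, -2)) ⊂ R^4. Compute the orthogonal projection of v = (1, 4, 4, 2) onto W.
proj_W(v) = (75/73, 115/73, 295/73, 230/73)

Set up U = [u_1 | ... | u_2] ∈ R^(4×2). The projector onto W = col(U) is P = U (U^T U)^(-1) U^T.
Compute U^T U =
  [13, 6]
  [6, 14],
and U^T v = (-5, -20).
Solve U^T U · c = U^T v for the coefficients: c = (25/73, -115/73). The projection is proj_W(v) = U c.
Check: (v - proj_W(v)) · u_1 = 0  (should be 0).
Check: (v - proj_W(v)) · u_2 = 0  (should be 0).
Result: proj_W(v) = (75/73, 115/73, 295/73, 230/73).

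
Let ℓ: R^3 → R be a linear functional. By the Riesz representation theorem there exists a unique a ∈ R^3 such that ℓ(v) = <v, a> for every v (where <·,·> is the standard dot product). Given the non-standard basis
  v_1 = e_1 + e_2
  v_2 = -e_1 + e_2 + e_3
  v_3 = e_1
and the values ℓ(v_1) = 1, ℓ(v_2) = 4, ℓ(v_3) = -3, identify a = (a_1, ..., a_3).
a = (-3, 4, -3)

Write a = (a_1, ..., a_3) in the standard basis. For each basis vector v_i, ℓ(v_i) = <v_i, a> is a linear equation in the a_j's. Collect the n equations into a matrix system V a = ℓ, where row i of V is v_i (expressed in the standard basis). Since V is invertible (lower-triangular with 1s on the diagonal, up to permutation), solve by back-substitution:
  V =
[[1, 1, 0],
 [-1, 1, 1],
 [1, 0, 0]]
  V a = (1, 4, -3)
Solving gives a = (-3, 4, -3).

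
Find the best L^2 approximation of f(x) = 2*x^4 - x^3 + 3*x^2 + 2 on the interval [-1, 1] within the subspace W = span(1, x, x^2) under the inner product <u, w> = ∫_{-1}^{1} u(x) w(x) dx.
g(x) = 33*x^2/7 - 3*x/5 + 64/35

The best approximation g ∈ W is the orthogonal projection of f onto W. Writing g = a_0 + a_1 x + a_2 x^2, the coefficients solve the normal equations G · a = b where
  G_{ij} = <φ_i, φ_j> and b_i = <f, φ_i>, with φ_0 = 1, φ_1 = x, φ_2 = x^2.
G =
  [2, 0, 2/3]
  [0, 2/3, 0]
  [2/3, 0, 2/5],
b = (34/5, -2/5, 326/105).
Solving gives a_0 = 64/35, a_1 = -3/5, a_2 = 33/7, so
  g(x) = 33*x^2/7 - 3*x/5 + 64/35.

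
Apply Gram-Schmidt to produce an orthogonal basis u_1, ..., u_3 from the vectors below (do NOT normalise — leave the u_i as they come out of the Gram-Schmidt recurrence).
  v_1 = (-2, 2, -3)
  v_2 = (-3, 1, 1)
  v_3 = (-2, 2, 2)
Orthogonal basis:
  u_1 = (-2, 2, -3)
  u_2 = (-41/17, 7/17, 32/17)
  u_3 = (50/81, 110/81, 40/81)

Apply the Gram-Schmidt recurrence
  u_1 = v_1
  u_i = v_i − Σ_{j<i} ((v_i · u_j) / (u_j · u_j)) · u_j.

Step by step this gives:
  u_1 = (-2, 2, -3)
  u_2 = (-41/17, 7/17, 32/17)
  u_3 = (50/81, 110/81, 40/81)

Orthogonality check:
  u_2 · u_1 = 0 (should be 0)
  u_3 · u_1 = 0 (should be 0)
  u_3 · u_2 = 0 (should be 0)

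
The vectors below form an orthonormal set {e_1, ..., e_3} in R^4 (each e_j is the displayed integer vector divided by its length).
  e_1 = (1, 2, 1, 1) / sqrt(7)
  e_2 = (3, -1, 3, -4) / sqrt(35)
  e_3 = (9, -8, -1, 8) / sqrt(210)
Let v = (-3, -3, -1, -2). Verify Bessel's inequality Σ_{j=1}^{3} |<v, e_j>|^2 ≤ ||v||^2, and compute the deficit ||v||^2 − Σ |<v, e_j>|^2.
Σ |<v, e_j>|^2 = 155/7; ||v||^2 = 23; deficit = 6/7

Write each e_j = u_j / sqrt(<u_j, u_j>) where u_j is the displayed integer vector. Then <v, e_j> = <v, u_j> / sqrt(<u_j, u_j>), so |<v, e_j>|^2 = <v, u_j>^2 / <u_j, u_j>.
Coefficients: <v, e_1> = -12/sqrt(7), <v, e_2> = -1/sqrt(35), <v, e_3> = -18/sqrt(210).
Square and sum: Σ |<v, e_j>|^2 = 155/7.
Compute ||v||^2 = v·v = 23.
Deficit = 23 − 155/7 = 6/7 ≥ 0, confirming Bessel's inequality. (The deficit equals ||v − Σ <v,e_j> e_j||^2, the squared distance from v to span{e_j}.)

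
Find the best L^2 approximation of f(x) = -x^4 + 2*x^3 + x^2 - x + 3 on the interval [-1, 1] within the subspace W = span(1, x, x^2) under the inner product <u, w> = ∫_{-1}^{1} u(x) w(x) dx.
g(x) = x^2/7 + x/5 + 108/35

The best approximation g ∈ W is the orthogonal projection of f onto W. Writing g = a_0 + a_1 x + a_2 x^2, the coefficients solve the normal equations G · a = b where
  G_{ij} = <φ_i, φ_j> and b_i = <f, φ_i>, with φ_0 = 1, φ_1 = x, φ_2 = x^2.
G =
  [2, 0, 2/3]
  [0, 2/3, 0]
  [2/3, 0, 2/5],
b = (94/15, 2/15, 74/35).
Solving gives a_0 = 108/35, a_1 = 1/5, a_2 = 1/7, so
  g(x) = x^2/7 + x/5 + 108/35.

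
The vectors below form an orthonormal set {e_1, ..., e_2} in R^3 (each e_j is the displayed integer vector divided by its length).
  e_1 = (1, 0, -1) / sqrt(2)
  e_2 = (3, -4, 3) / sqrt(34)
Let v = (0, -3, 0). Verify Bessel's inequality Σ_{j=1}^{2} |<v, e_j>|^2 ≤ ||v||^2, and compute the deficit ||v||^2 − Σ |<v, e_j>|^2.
Σ |<v, e_j>|^2 = 72/17; ||v||^2 = 9; deficit = 81/17

Write each e_j = u_j / sqrt(<u_j, u_j>) where u_j is the displayed integer vector. Then <v, e_j> = <v, u_j> / sqrt(<u_j, u_j>), so |<v, e_j>|^2 = <v, u_j>^2 / <u_j, u_j>.
Coefficients: <v, e_1> = 0/sqrt(2), <v, e_2> = 12/sqrt(34).
Square and sum: Σ |<v, e_j>|^2 = 72/17.
Compute ||v||^2 = v·v = 9.
Deficit = 9 − 72/17 = 81/17 ≥ 0, confirming Bessel's inequality. (The deficit equals ||v − Σ <v,e_j> e_j||^2, the squared distance from v to span{e_j}.)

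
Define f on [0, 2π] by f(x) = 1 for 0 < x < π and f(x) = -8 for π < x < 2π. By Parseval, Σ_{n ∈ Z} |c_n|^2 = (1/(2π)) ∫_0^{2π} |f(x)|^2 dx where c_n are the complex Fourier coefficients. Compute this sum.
Σ |c_n|^2 = 65/2

Parseval equates the L^2 energy of f (normalised by 1/(2π)) with the ℓ^2 sum of its Fourier coefficients: (1/(2π)) ∫_0^{2π} |f|^2 = Σ |c_n|^2.
Compute the left side: (1/(2π)) [∫_0^π 1^2 dx + ∫_π^{2π} (-8)^2 dx] = (1/(2π)) · (1π + 64π) = (1 + 64)/2 = 65/2.
So Σ_{n ∈ Z} |c_n|^2 = 65/2.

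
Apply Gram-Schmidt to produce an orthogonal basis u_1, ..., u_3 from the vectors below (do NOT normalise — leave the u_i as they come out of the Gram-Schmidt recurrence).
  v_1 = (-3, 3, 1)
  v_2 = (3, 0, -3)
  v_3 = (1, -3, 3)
Orthogonal basis:
  u_1 = (-3, 3, 1)
  u_2 = (21/19, 36/19, -45/19)
  u_3 = (9/11, 6/11, 9/11)

Apply the Gram-Schmidt recurrence
  u_1 = v_1
  u_i = v_i − Σ_{j<i} ((v_i · u_j) / (u_j · u_j)) · u_j.

Step by step this gives:
  u_1 = (-3, 3, 1)
  u_2 = (21/19, 36/19, -45/19)
  u_3 = (9/11, 6/11, 9/11)

Orthogonality check:
  u_2 · u_1 = 0 (should be 0)
  u_3 · u_1 = 0 (should be 0)
  u_3 · u_2 = 0 (should be 0)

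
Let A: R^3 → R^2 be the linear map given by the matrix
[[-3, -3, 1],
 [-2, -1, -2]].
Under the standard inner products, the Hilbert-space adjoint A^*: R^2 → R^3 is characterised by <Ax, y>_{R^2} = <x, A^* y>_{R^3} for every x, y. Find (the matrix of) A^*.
A^* = A^T =
[[-3, -2],
 [-3, -1],
 [1, -2]]

For real matrices with standard dot products, the defining identity <Ax, y> = <x, A^* y> gives (Ax)^T y = x^T (A^*) y, i.e. x^T A^T y = x^T (A^*) y. Since this holds for all x, y, we must have A^* = A^T. Therefore
A^* =
[[-3, -2],
 [-3, -1],
 [1, -2]].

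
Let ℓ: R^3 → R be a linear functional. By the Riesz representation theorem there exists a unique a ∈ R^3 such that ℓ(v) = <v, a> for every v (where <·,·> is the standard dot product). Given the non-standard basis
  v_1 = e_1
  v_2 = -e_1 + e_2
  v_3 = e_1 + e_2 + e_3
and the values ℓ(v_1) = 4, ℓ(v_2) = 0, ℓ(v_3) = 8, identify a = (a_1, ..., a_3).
a = (4, 4, 0)

Write a = (a_1, ..., a_3) in the standard basis. For each basis vector v_i, ℓ(v_i) = <v_i, a> is a linear equation in the a_j's. Collect the n equations into a matrix system V a = ℓ, where row i of V is v_i (expressed in the standard basis). Since V is invertible (lower-triangular with 1s on the diagonal, up to permutation), solve by back-substitution:
  V =
[[1, 0, 0],
 [-1, 1, 0],
 [1, 1, 1]]
  V a = (4, 0, 8)
Solving gives a = (4, 4, 0).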